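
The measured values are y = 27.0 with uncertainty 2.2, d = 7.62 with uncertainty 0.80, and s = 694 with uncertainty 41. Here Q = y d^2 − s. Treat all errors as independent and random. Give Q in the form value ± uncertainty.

874 ± 355

Let p = y·d^2 = 1570. δp/p = √((1·δy/y)² + (2·δd/d)²) = √(0.00664 + 0.0441) = 0.225, so δp = 353.
Q = p − s: δQ = √(δp² + δs²) = √(1.25e+05 + 1680) = 355
Q = 874.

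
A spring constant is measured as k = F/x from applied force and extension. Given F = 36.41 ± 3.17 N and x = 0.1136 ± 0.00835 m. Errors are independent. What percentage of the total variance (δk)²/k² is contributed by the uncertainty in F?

(δk/k)² = (1·δF/F)² + (-1·δx/x)²
  F term: (1×0.0871)² = 0.00758
  x term: (-1×0.0735)² = 0.00540
Total = 0.0130. Share from F = 0.00758/0.0130 = 0.584.

58.4%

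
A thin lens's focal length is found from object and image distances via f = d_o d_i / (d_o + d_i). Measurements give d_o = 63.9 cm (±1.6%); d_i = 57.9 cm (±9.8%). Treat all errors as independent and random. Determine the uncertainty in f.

∂f/∂d_o = (d_i/(d_o+d_i))² = 0.226;  ∂f/∂d_i = (d_o/(d_o+d_i))² = 0.275
δf = √((∂f/∂d_o · δd_o)² + (∂f/∂d_i · δd_i)²) = √(0.0534 + 2.44) = 1.58 cm

1.58 cm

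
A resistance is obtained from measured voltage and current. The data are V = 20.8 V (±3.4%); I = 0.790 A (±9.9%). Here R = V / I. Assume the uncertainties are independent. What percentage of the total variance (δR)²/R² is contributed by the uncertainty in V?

(δR/R)² = (1·δV/V)² + (-1·δI/I)²
  V term: (1×0.0340)² = 0.00116
  I term: (-1×0.0990)² = 0.00980
Total = 0.0110. Share from V = 0.00116/0.0110 = 0.106.

10.6%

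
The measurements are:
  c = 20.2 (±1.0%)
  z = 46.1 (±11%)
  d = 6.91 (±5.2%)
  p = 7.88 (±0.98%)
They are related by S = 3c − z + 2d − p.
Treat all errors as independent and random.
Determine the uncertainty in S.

5.16

For a sum/difference, combine absolute errors in quadrature:
  (3·δc)² = 0.367;  (δz)² = 25.7;  (2·δd)² = 0.516;  (δp)² = 0.00596
δS = √(26.6) = 5.16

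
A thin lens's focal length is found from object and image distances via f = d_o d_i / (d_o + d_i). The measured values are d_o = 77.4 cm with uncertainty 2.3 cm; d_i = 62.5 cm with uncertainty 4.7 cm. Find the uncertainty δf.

1.51 cm

∂f/∂d_o = (d_i/(d_o+d_i))² = 0.200;  ∂f/∂d_i = (d_o/(d_o+d_i))² = 0.306
δf = √((∂f/∂d_o · δd_o)² + (∂f/∂d_i · δd_i)²) = √(0.211 + 2.07) = 1.51 cm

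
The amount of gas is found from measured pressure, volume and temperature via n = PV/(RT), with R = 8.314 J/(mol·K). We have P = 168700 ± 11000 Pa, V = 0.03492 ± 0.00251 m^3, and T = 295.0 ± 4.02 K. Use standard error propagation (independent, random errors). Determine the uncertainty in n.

0.235 mol

n is a product of powers, so relative uncertainties combine in quadrature:
  (1·δP/P)² = (1×0.0652)² = 0.00425;  (1·δV/V)² = (1×0.0719)² = 0.00517;  (-1·δT/T)² = (-1×0.0136)² = 0.000186
δn/n = √(0.00960) = 0.0980
n = 2.402 mol, so δn = 0.0980 × 2.402 = 0.235 mol.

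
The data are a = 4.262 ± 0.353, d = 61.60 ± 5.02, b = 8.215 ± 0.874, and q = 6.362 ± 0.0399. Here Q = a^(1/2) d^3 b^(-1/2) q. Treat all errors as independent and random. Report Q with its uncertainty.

Since Q is a product/quotient, work with relative uncertainties:
  (½·δa/a)² = (0.5×0.0828)² = 0.00171;  (3·δd/d)² = (3×0.0815)² = 0.0598;  (−½·δb/b)² = (-0.5×0.106)² = 0.00283;  (1·δq/q)² = (1×0.00627)² = 3.93e-05
δQ/Q = √(0.0644) = 0.254
Q = 1.071e+06, so δQ = 0.254 × 1.071e+06 = 2.72e+05.

(1.071 ± 0.272) × 10^6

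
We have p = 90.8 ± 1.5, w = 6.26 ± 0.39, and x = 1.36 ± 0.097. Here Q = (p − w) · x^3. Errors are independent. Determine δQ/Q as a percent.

Let u = p − w = 84.5. δu = √(δp² + δw²) = √(2.25 + 0.152) = 1.55, so δu/u = 0.0183.
Q is then a monomial in u, x:
δQ/Q = √((δu/u)² + (3·δx/x)²) = √(0.000336 + 0.0458) = 0.215

21.5%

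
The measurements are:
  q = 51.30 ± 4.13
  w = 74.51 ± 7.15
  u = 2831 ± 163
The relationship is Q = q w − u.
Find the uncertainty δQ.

Let p = q·w = 3822. δp/p = √((1·δq/q)² + (1·δw/w)²) = √(0.00648 + 0.00921) = 0.125, so δp = 479.
Q = p − u: δQ = √(δp² + δu²) = √(2.29e+05 + 26600) = 506

506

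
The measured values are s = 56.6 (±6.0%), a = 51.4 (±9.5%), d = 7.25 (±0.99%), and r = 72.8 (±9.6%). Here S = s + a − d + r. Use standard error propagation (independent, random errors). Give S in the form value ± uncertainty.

174 ± 9.18

Absolute uncertainties add in quadrature for a linear combination:
  (δs)² = 11.5;  (δa)² = 23.8;  (δd)² = 0.00515;  (δr)² = 48.8
δS = √(84.2) = 9.18
S = 174.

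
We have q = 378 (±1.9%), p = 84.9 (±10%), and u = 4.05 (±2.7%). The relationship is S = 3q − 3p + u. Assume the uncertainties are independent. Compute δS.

33.4

Absolute uncertainties add in quadrature for a linear combination:
  (3·δq)² = 464;  (3·δp)² = 649;  (δu)² = 0.0120
δS = √(1110) = 33.4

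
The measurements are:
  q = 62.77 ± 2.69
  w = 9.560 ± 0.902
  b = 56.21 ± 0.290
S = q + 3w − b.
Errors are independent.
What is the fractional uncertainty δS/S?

0.109

Absolute uncertainties add in quadrature for a linear combination:
  (δq)² = 7.24;  (3·δw)² = 7.32;  (δb)² = 0.0841
δS = √(14.6) = 3.83
S = 35.24, so δS/S = 3.83/35.24 = 0.109.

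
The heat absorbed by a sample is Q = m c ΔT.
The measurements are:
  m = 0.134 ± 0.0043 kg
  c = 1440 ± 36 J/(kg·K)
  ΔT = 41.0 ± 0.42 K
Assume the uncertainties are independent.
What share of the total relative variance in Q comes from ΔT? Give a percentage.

(δQ/Q)² = (1·δm/m)² + (1·δc/c)² + (1·δΔT/ΔT)²
  m term: (1×0.0321)² = 0.00103
  c term: (1×0.0250)² = 0.000625
  ΔT term: (1×0.0102)² = 0.000105
Total = 0.00176. Share from ΔT = 0.000105/0.00176 = 0.0596.

5.96%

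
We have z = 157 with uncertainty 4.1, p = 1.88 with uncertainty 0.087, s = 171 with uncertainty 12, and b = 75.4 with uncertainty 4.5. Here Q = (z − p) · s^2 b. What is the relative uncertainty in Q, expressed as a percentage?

Let u = z − p = 155. δu = √(δz² + δp²) = √(16.8 + 0.00757) = 4.10, so δu/u = 0.0264.
Q is then a monomial in u, s, b:
δQ/Q = √((δu/u)² + (2·δs/s)² + (1·δb/b)²) = √(0.000699 + 0.0197 + 0.00356) = 0.155

15.5%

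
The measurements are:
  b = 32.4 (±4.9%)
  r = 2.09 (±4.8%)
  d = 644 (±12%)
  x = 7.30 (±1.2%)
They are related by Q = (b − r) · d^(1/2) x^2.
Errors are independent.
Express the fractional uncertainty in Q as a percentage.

8.32%

Let u = b − r = 30.3. δu = √(δb² + δr²) = √(2.52 + 0.0101) = 1.59, so δu/u = 0.0525.
Q is then a monomial in u, d, x:
δQ/Q = √((δu/u)² + (½·δd/d)² + (2·δx/x)²) = √(0.00275 + 0.00360 + 0.000576) = 0.0832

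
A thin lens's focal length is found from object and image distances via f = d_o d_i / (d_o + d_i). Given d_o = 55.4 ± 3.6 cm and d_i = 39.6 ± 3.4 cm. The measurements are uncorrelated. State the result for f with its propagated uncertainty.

23.1 ± 1.31 cm

∂f/∂d_o = (d_i/(d_o+d_i))² = 0.174;  ∂f/∂d_i = (d_o/(d_o+d_i))² = 0.340
δf = √((∂f/∂d_o · δd_o)² + (∂f/∂d_i · δd_i)²) = √(0.391 + 1.34) = 1.31 cm
f = 23.1 cm.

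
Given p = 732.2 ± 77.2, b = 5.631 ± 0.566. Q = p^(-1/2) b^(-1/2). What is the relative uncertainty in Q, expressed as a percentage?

For a monomial Q ∝ p^(-1/2), b^(-1/2), fractional errors add in quadrature:
  (−½·δp/p)² = (-0.5×0.105)² = 0.00278;  (−½·δb/b)² = (-0.5×0.101)² = 0.00253
δQ/Q = √(0.00530) = 0.0728

7.28%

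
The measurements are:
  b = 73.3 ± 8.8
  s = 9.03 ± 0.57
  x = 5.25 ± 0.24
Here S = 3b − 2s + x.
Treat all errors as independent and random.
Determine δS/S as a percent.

For a sum/difference, combine absolute errors in quadrature:
  (3·δb)² = 697;  (2·δs)² = 1.30;  (δx)² = 0.0576
δS = √(698) = 26.4
S = 207, so δS/S = 26.4/207 = 0.128.

12.8%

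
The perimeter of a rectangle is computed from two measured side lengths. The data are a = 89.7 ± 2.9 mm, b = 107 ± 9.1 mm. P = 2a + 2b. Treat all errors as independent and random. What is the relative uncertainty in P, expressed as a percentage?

4.86%

Sums and differences: (δP)² = Σ (cᵢ δxᵢ)².
  (2·δa)² = 33.6;  (2·δb)² = 331
δP = √(365) = 19.1 mm
P = 393 mm, so δP/P = 19.1/393 = 0.0486.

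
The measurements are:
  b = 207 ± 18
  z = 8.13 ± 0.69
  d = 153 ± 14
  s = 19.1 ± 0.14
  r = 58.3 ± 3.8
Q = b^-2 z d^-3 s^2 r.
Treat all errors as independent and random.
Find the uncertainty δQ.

3.86e-07

Relative error in a monomial: (δQ/Q)² = Σ (nᵢ · δxᵢ/xᵢ)².
  (-2·δb/b)² = (-2×0.0870)² = 0.0302;  (1·δz/z)² = (1×0.0849)² = 0.00720;  (-3·δd/d)² = (-3×0.0915)² = 0.0754;  (2·δs/s)² = (2×0.00733)² = 0.000215;  (1·δr/r)² = (1×0.0652)² = 0.00425
δQ/Q = √(0.117) = 0.342
Q = 1.13e-06, so δQ = 0.342 × 1.13e-06 = 3.86e-07.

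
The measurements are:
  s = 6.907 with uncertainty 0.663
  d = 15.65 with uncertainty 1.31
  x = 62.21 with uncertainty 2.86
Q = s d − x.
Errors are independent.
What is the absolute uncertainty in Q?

Let p = s·d = 108.1. δp/p = √((1·δs/s)² + (1·δd/d)²) = √(0.00921 + 0.00701) = 0.127, so δp = 13.8.
Q = p − x: δQ = √(δp² + δx²) = √(190 + 8.18) = 14.1

14.1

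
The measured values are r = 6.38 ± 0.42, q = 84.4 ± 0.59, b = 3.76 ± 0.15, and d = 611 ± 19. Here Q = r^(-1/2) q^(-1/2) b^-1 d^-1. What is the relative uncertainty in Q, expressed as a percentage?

6.04%

Products/powers → add relative errors in quadrature, weighted by exponent:
  (−½·δr/r)² = (-0.5×0.0658)² = 0.00108;  (−½·δq/q)² = (-0.5×0.00699)² = 1.22e-05;  (-1·δb/b)² = (-1×0.0399)² = 0.00159;  (-1·δd/d)² = (-1×0.0311)² = 0.000967
δQ/Q = √(0.00365) = 0.0604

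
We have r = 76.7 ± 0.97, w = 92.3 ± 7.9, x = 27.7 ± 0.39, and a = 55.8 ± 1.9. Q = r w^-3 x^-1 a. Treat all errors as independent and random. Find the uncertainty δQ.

5.1e-05

Relative error in a monomial: (δQ/Q)² = Σ (nᵢ · δxᵢ/xᵢ)².
  (1·δr/r)² = (1×0.0126)² = 0.000160;  (-3·δw/w)² = (-3×0.0856)² = 0.0659;  (-1·δx/x)² = (-1×0.0141)² = 0.000198;  (1·δa/a)² = (1×0.0341)² = 0.00116
δQ/Q = √(0.0674) = 0.260
Q = 0.000196, so δQ = 0.260 × 0.000196 = 5.1e-05.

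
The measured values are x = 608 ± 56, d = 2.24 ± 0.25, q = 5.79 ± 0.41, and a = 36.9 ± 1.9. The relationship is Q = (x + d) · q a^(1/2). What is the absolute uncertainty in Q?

2550

Let u = x + d = 610. δu = √(δx² + δd²) = √(3140 + 0.0625) = 56.0, so δu/u = 0.0918.
Q is then a monomial in u, q, a:
δQ/Q = √((δu/u)² + (1·δq/q)² + (½·δa/a)²) = √(0.00842 + 0.00501 + 0.000663) = 0.119
Q = 21500, so δQ = 0.119 × 21500 = 2550.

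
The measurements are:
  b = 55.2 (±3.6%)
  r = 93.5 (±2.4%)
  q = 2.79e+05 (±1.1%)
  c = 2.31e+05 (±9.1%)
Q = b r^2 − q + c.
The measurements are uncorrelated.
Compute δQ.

35900

Let p = b·r^2 = 4.83e+05. δp/p = √((1·δb/b)² + (2·δr/r)²) = √(0.00130 + 0.00230) = 0.0600, so δp = 29000.
Q = p − q + c: δQ = √(δp² + δq² + δc²) = √(8.38e+08 + 9.42e+06 + 4.42e+08) = 35900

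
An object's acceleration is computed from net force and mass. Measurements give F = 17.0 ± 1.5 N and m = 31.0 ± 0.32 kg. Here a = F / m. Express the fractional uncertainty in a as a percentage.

8.88%

Since a is a product/quotient, work with relative uncertainties:
  (1·δF/F)² = (1×0.0882)² = 0.00779;  (-1·δm/m)² = (-1×0.0103)² = 0.000107
δa/a = √(0.00789) = 0.0888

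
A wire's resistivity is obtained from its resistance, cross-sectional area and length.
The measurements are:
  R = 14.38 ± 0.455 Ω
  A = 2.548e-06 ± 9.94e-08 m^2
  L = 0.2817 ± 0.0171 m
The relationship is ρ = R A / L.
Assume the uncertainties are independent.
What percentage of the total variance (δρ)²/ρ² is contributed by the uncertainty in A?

24.5%

(δρ/ρ)² = (1·δR/R)² + (1·δA/A)² + (-1·δL/L)²
  R term: (1×0.0316)² = 0.00100
  A term: (1×0.0390)² = 0.00152
  L term: (-1×0.0607)² = 0.00368
Total = 0.00621. Share from A = 0.00152/0.00621 = 0.245.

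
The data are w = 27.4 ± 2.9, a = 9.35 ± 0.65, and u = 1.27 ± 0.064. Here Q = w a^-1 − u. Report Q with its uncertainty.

Let p = w·a^-1 = 2.93. δp/p = √((1·δw/w)² + (-1·δa/a)²) = √(0.0112 + 0.00483) = 0.127, so δp = 0.371.
Q = p − u: δQ = √(δp² + δu²) = √(0.138 + 0.00410) = 0.377
Q = 1.66.

1.66 ± 0.377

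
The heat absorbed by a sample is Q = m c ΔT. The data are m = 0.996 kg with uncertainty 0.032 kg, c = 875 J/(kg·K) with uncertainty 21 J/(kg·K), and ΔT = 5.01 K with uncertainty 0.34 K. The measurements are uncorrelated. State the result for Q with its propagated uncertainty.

For a monomial Q ∝ m, c, ΔT, fractional errors add in quadrature:
  (1·δm/m)² = (1×0.0321)² = 0.00103;  (1·δc/c)² = (1×0.0240)² = 0.000576;  (1·δΔT/ΔT)² = (1×0.0679)² = 0.00461
δQ/Q = √(0.00621) = 0.0788
Q = 4370 J, so δQ = 0.0788 × 4370 = 344 J.

4370 ± 344 J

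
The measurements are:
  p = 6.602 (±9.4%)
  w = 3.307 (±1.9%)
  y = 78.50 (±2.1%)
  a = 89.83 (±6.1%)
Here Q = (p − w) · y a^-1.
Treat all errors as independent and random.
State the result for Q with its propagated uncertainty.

2.879 ± 0.576

Let u = p − w = 3.295. δu = √(δp² + δw²) = √(0.385 + 0.00395) = 0.624, so δu/u = 0.189.
Q is then a monomial in u, y, a:
δQ/Q = √((δu/u)² + (1·δy/y)² + (-1·δa/a)²) = √(0.0358 + 0.000441 + 0.00372) = 0.200
Q = 2.879, so δQ = 0.200 × 2.879 = 0.576.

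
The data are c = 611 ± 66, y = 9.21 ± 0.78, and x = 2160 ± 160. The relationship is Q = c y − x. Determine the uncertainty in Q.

789

Let p = c·y = 5630. δp/p = √((1·δc/c)² + (1·δy/y)²) = √(0.0117 + 0.00717) = 0.137, so δp = 772.
Q = p − x: δQ = √(δp² + δx²) = √(5.97e+05 + 25600) = 789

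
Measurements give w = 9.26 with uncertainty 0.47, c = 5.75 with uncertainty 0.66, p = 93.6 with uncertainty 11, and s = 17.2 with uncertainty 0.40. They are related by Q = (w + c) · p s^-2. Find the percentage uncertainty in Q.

13.7%

Let u = w + c = 15.0. δu = √(δw² + δc²) = √(0.221 + 0.436) = 0.810, so δu/u = 0.0540.
Q is then a monomial in u, p, s:
δQ/Q = √((δu/u)² + (1·δp/p)² + (-2·δs/s)²) = √(0.00291 + 0.0138 + 0.00216) = 0.137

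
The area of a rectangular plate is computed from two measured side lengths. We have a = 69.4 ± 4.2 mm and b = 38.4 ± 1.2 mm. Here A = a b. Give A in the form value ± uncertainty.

For a monomial A ∝ a, b, fractional errors add in quadrature:
  (1·δa/a)² = (1×0.0605)² = 0.00366;  (1·δb/b)² = (1×0.0312)² = 0.000977
δA/A = √(0.00464) = 0.0681
A = 2660 mm^2, so δA = 0.0681 × 2660 = 182 mm^2.

2660 ± 182 mm^2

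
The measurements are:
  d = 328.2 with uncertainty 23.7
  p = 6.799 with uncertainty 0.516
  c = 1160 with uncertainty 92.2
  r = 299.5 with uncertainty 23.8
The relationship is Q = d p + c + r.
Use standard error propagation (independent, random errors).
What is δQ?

Let w = d·p = 2231. δw/w = √((1·δd/d)² + (1·δp/p)²) = √(0.00521 + 0.00576) = 0.105, so δw = 234.
Q = w + c + r: δQ = √(δw² + δc² + δr²) = √(54600 + 8500 + 566) = 252

252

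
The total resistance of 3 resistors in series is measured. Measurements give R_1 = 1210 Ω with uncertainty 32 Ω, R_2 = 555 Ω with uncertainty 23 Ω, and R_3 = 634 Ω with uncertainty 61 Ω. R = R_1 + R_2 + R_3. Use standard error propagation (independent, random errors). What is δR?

R is a linear combination, so absolute uncertainties add in quadrature:
  (δR_1)² = 1020;  (δR_2)² = 529;  (δR_3)² = 3720
δR = √(5270) = 72.6 Ω

72.6 Ω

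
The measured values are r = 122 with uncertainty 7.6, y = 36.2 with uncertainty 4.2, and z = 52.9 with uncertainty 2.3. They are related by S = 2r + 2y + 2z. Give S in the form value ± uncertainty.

For a sum/difference, combine absolute errors in quadrature:
  (2·δr)² = 231;  (2·δy)² = 70.6;  (2·δz)² = 21.2
δS = √(323) = 18.0
S = 422.

422 ± 18.0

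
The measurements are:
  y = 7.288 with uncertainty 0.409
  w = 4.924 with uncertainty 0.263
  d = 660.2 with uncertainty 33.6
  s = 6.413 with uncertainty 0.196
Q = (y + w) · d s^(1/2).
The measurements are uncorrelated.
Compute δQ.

1360

Let u = y + w = 12.21. δu = √(δy² + δw²) = √(0.167 + 0.0692) = 0.486, so δu/u = 0.0398.
Q is then a monomial in u, d, s:
δQ/Q = √((δu/u)² + (1·δd/d)² + (½·δs/s)²) = √(0.00159 + 0.00259 + 0.000234) = 0.0664
Q = 20420, so δQ = 0.0664 × 20420 = 1360.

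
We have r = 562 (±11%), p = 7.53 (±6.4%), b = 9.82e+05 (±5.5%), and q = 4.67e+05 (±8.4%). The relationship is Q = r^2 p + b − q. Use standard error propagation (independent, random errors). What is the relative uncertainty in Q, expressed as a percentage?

19.0%

Let w = r^2·p = 2.38e+06. δw/w = √((2·δr/r)² + (1·δp/p)²) = √(0.0484 + 0.00410) = 0.229, so δw = 5.45e+05.
Q = w + b − q: δQ = √(δw² + δb² + δq²) = √(2.97e+11 + 2.92e+09 + 1.54e+09) = 5.49e+05
Q = 2.89e+06, so δQ/Q = 5.49e+05/2.89e+06 = 0.190.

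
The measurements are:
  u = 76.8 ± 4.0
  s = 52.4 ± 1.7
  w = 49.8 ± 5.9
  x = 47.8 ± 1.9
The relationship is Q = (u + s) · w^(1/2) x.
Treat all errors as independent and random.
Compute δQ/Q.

0.0789

Let h = u + s = 129. δh = √(δu² + δs²) = √(16.0 + 2.89) = 4.35, so δh/h = 0.0336.
Q is then a monomial in h, w, x:
δQ/Q = √((δh/h)² + (½·δw/w)² + (1·δx/x)²) = √(0.00113 + 0.00351 + 0.00158) = 0.0789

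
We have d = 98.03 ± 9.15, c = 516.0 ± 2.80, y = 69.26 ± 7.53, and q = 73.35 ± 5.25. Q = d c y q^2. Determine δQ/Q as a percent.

Relative error in a monomial: (δQ/Q)² = Σ (nᵢ · δxᵢ/xᵢ)².
  (1·δd/d)² = (1×0.0933)² = 0.00871;  (1·δc/c)² = (1×0.00543)² = 2.94e-05;  (1·δy/y)² = (1×0.109)² = 0.0118;  (2·δq/q)² = (2×0.0716)² = 0.0205
δQ/Q = √(0.0411) = 0.203

20.3%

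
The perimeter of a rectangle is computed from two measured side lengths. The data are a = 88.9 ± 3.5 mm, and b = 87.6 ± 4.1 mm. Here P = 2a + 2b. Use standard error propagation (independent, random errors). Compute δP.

10.8 mm

Sums and differences: (δP)² = Σ (cᵢ δxᵢ)².
  (2·δa)² = 49.0;  (2·δb)² = 67.2
δP = √(116) = 10.8 mm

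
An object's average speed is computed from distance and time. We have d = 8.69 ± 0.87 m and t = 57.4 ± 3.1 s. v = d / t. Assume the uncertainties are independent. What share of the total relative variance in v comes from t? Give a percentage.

(δv/v)² = (1·δd/d)² + (-1·δt/t)²
  d term: (1×0.100)² = 0.0100
  t term: (-1×0.0540)² = 0.00292
Total = 0.0129. Share from t = 0.00292/0.0129 = 0.225.

22.5%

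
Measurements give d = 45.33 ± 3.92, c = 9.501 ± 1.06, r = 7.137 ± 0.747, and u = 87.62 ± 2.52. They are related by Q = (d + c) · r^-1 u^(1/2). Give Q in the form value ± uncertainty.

71.91 ± 9.28

Let w = d + c = 54.83. δw = √(δd² + δc²) = √(15.4 + 1.12) = 4.06, so δw/w = 0.0741.
Q is then a monomial in w, r, u:
δQ/Q = √((δw/w)² + (-1·δr/r)² + (½·δu/u)²) = √(0.00548 + 0.0110 + 0.000207) = 0.129
Q = 71.91, so δQ = 0.129 × 71.91 = 9.28.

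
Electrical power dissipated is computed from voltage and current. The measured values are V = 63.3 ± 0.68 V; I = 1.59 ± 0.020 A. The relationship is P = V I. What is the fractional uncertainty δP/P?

Relative error in a monomial: (δP/P)² = Σ (nᵢ · δxᵢ/xᵢ)².
  (1·δV/V)² = (1×0.0107)² = 0.000115;  (1·δI/I)² = (1×0.0126)² = 0.000158
δP/P = √(0.000274) = 0.0165

0.0165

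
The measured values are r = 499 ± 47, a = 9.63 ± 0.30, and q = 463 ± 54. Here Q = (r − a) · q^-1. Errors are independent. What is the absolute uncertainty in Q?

Let u = r − a = 489. δu = √(δr² + δa²) = √(2210 + 0.0900) = 47.0, so δu/u = 0.0960.
Q is then a monomial in u, q:
δQ/Q = √((δu/u)² + (-1·δq/q)²) = √(0.00922 + 0.0136) = 0.151
Q = 1.06, so δQ = 0.151 × 1.06 = 0.160.

0.160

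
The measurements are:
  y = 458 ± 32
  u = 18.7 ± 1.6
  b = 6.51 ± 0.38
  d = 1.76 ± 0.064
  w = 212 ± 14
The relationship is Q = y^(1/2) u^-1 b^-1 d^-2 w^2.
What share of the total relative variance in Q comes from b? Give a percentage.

(δQ/Q)² = (½·δy/y)² + (-1·δu/u)² + (-1·δb/b)² + (-2·δd/d)² + (2·δw/w)²
  y term: (0.5×0.0699)² = 0.00122
  u term: (-1×0.0856)² = 0.00732
  b term: (-1×0.0584)² = 0.00341
  d term: (-2×0.0364)² = 0.00529
  w term: (2×0.0660)² = 0.0174
Total = 0.0347. Share from b = 0.00341/0.0347 = 0.0982.

9.82%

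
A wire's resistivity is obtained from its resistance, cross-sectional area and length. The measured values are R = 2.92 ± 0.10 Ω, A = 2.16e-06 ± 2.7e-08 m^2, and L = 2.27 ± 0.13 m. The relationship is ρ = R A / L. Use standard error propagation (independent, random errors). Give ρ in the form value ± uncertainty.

Relative error in a monomial: (δρ/ρ)² = Σ (nᵢ · δxᵢ/xᵢ)².
  (1·δR/R)² = (1×0.0342)² = 0.00117;  (1·δA/A)² = (1×0.0125)² = 0.000156;  (-1·δL/L)² = (-1×0.0573)² = 0.00328
δρ/ρ = √(0.00461) = 0.0679
ρ = 2.78e-06 Ω·m, so δρ = 0.0679 × 2.78e-06 = 1.89e-07 Ω·m.

(2.78 ± 0.189) × 10^-6 Ω·m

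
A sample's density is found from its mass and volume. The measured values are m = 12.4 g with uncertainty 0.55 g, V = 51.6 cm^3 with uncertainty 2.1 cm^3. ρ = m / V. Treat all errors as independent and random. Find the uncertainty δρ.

0.0145 g/cm^3

Each factor contributes (exponent × relative error)² to (δρ/ρ)²:
  (1·δm/m)² = (1×0.0444)² = 0.00197;  (-1·δV/V)² = (-1×0.0407)² = 0.00166
δρ/ρ = √(0.00362) = 0.0602
ρ = 0.240 g/cm^3, so δρ = 0.0602 × 0.240 = 0.0145 g/cm^3.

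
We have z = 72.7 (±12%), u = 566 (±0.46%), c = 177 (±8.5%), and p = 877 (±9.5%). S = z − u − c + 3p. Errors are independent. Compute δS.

251

S is a linear combination, so absolute uncertainties add in quadrature:
  (δz)² = 76.1;  (δu)² = 6.78;  (δc)² = 226;  (3·δp)² = 62500
δS = √(62800) = 251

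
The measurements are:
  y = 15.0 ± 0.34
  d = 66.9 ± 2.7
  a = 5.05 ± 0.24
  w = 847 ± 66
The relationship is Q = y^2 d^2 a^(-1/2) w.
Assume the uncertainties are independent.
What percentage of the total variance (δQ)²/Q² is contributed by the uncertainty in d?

(δQ/Q)² = (2·δy/y)² + (2·δd/d)² + (−½·δa/a)² + (1·δw/w)²
  y term: (2×0.0227)² = 0.00206
  d term: (2×0.0404)² = 0.00652
  a term: (-0.5×0.0475)² = 0.000565
  w term: (1×0.0779)² = 0.00607
Total = 0.0152. Share from d = 0.00652/0.0152 = 0.428.

42.8%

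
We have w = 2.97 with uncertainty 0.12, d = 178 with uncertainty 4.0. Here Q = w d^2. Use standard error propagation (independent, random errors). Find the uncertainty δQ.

5690

Q is a product of powers, so relative uncertainties combine in quadrature:
  (1·δw/w)² = (1×0.0404)² = 0.00163;  (2·δd/d)² = (2×0.0225)² = 0.00202
δQ/Q = √(0.00365) = 0.0604
Q = 94100, so δQ = 0.0604 × 94100 = 5690.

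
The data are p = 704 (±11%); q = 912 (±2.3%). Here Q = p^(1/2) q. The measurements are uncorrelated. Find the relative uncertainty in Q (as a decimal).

0.0596

Since Q is a product/quotient, work with relative uncertainties:
  (½·δp/p)² = (0.5×0.110)² = 0.00302;  (1·δq/q)² = (1×0.0230)² = 0.000529
δQ/Q = √(0.00355) = 0.0596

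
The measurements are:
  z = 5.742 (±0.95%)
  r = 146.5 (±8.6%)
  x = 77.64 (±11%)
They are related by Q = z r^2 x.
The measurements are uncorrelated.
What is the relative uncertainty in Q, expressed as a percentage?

20.4%

Since Q is a product/quotient, work with relative uncertainties:
  (1·δz/z)² = (1×0.00950)² = 9.02e-05;  (2·δr/r)² = (2×0.0860)² = 0.0296;  (1·δx/x)² = (1×0.110)² = 0.0121
δQ/Q = √(0.0418) = 0.204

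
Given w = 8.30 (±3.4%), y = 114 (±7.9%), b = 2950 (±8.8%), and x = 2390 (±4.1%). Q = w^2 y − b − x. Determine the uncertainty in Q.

Let p = w^2·y = 7850. δp/p = √((2·δw/w)² + (1·δy/y)²) = √(0.00462 + 0.00624) = 0.104, so δp = 819.
Q = p − b − x: δQ = √(δp² + δb² + δx²) = √(6.7e+05 + 67400 + 9600) = 864

864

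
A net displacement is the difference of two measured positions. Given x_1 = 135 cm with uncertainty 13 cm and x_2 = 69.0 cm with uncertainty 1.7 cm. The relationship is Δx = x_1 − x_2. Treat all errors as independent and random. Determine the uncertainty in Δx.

Absolute uncertainties add in quadrature for a linear combination:
  (δx_1)² = 169;  (δx_2)² = 2.89
δΔx = √(172) = 13.1 cm

13.1 cm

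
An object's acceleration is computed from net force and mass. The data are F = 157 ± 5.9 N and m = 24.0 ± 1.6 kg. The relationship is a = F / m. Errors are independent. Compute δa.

Each factor contributes (exponent × relative error)² to (δa/a)²:
  (1·δF/F)² = (1×0.0376)² = 0.00141;  (-1·δm/m)² = (-1×0.0667)² = 0.00444
δa/a = √(0.00586) = 0.0765
a = 6.54 m/s^2, so δa = 0.0765 × 6.54 = 0.501 m/s^2.

0.501 m/s^2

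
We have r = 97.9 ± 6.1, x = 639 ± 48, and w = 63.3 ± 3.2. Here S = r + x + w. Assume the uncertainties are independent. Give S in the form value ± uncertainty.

S is a linear combination, so absolute uncertainties add in quadrature:
  (δr)² = 37.2;  (δx)² = 2300;  (δw)² = 10.2
δS = √(2350) = 48.5
S = 800.

800 ± 48.5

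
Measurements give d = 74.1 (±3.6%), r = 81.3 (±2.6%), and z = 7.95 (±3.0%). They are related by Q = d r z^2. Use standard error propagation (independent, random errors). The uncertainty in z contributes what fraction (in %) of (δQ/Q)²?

(δQ/Q)² = (1·δd/d)² + (1·δr/r)² + (2·δz/z)²
  d term: (1×0.0360)² = 0.00130
  r term: (1×0.0260)² = 0.000676
  z term: (2×0.0300)² = 0.00360
Total = 0.00557. Share from z = 0.00360/0.00557 = 0.646.

64.6%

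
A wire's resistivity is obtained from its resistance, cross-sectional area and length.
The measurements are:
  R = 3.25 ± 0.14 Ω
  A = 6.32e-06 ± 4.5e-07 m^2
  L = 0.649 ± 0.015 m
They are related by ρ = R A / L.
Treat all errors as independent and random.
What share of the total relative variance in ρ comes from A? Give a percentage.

68.0%

(δρ/ρ)² = (1·δR/R)² + (1·δA/A)² + (-1·δL/L)²
  R term: (1×0.0431)² = 0.00186
  A term: (1×0.0712)² = 0.00507
  L term: (-1×0.0231)² = 0.000534
Total = 0.00746. Share from A = 0.00507/0.00746 = 0.680.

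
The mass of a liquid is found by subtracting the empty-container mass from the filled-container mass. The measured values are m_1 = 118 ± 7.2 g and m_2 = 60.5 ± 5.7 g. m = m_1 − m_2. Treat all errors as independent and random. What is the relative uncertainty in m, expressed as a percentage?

16.0%

m is a linear combination, so absolute uncertainties add in quadrature:
  (δm_1)² = 51.8;  (δm_2)² = 32.5
δm = √(84.3) = 9.18 g
m = 57.5 g, so δm/m = 9.18/57.5 = 0.160.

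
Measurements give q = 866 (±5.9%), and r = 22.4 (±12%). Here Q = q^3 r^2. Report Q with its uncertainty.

(3.26 ± 0.972) × 10^11

For a monomial Q ∝ q^3, r^2, fractional errors add in quadrature:
  (3·δq/q)² = (3×0.0590)² = 0.0313;  (2·δr/r)² = (2×0.120)² = 0.0576
δQ/Q = √(0.0889) = 0.298
Q = 3.26e+11, so δQ = 0.298 × 3.26e+11 = 9.72e+10.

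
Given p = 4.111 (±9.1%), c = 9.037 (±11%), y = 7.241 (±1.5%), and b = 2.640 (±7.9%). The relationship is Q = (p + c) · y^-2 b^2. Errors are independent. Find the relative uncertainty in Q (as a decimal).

0.180

Let u = p + c = 13.15. δu = √(δp² + δc²) = √(0.140 + 0.988) = 1.06, so δu/u = 0.0808.
Q is then a monomial in u, y, b:
δQ/Q = √((δu/u)² + (-2·δy/y)² + (2·δb/b)²) = √(0.00653 + 0.000900 + 0.0250) = 0.180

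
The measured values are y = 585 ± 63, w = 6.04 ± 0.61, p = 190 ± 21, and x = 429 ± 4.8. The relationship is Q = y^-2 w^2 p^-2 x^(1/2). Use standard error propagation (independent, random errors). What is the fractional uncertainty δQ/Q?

Since Q is a product/quotient, work with relative uncertainties:
  (-2·δy/y)² = (-2×0.108)² = 0.0464;  (2·δw/w)² = (2×0.101)² = 0.0408;  (-2·δp/p)² = (-2×0.111)² = 0.0489;  (½·δx/x)² = (0.5×0.0112)² = 3.13e-05
δQ/Q = √(0.136) = 0.369

0.369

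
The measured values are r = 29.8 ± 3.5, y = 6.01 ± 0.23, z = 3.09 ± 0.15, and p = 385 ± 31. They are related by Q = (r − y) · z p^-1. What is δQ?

Let u = r − y = 23.8. δu = √(δr² + δy²) = √(12.2 + 0.0529) = 3.51, so δu/u = 0.147.
Q is then a monomial in u, z, p:
δQ/Q = √((δu/u)² + (1·δz/z)² + (-1·δp/p)²) = √(0.0217 + 0.00236 + 0.00648) = 0.175
Q = 0.191, so δQ = 0.175 × 0.191 = 0.0334.

0.0334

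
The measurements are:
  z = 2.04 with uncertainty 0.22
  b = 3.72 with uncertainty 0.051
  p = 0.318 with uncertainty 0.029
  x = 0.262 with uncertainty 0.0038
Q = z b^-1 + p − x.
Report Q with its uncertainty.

Let w = z·b^-1 = 0.548. δw/w = √((1·δz/z)² + (-1·δb/b)²) = √(0.0116 + 0.000188) = 0.109, so δw = 0.0596.
Q = w + p − x: δQ = √(δw² + δp² + δx²) = √(0.00355 + 0.000841 + 1.44e-05) = 0.0664
Q = 0.604.

0.604 ± 0.0664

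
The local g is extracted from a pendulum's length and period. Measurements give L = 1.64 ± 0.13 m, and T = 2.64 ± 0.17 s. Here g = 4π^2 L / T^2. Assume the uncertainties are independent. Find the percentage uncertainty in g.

15.1%

For a monomial g ∝ L, T^-2, fractional errors add in quadrature:
  (1·δL/L)² = (1×0.0793)² = 0.00628;  (-2·δT/T)² = (-2×0.0644)² = 0.0166
δg/g = √(0.0229) = 0.151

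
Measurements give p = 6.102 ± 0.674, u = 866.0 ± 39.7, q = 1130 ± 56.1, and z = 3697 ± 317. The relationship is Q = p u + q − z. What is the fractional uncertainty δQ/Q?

0.261

Let w = p·u = 5284. δw/w = √((1·δp/p)² + (1·δu/u)²) = √(0.0122 + 0.00210) = 0.120, so δw = 632.
Q = w + q − z: δQ = √(δw² + δq² + δz²) = √(3.99e+05 + 3150 + 1e+05) = 709
Q = 2717, so δQ/Q = 709/2717 = 0.261.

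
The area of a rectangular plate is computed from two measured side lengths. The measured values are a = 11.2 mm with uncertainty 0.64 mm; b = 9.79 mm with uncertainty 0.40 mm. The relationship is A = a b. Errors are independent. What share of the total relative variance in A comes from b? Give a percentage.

(δA/A)² = (1·δa/a)² + (1·δb/b)²
  a term: (1×0.0571)² = 0.00327
  b term: (1×0.0409)² = 0.00167
Total = 0.00493. Share from b = 0.00167/0.00493 = 0.338.

33.8%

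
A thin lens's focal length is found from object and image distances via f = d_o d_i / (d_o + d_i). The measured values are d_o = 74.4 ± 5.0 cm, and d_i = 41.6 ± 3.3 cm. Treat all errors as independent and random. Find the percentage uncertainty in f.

∂f/∂d_o = (d_i/(d_o+d_i))² = 0.129;  ∂f/∂d_i = (d_o/(d_o+d_i))² = 0.411
δf = √((∂f/∂d_o · δd_o)² + (∂f/∂d_i · δd_i)²) = √(0.414 + 1.84) = 1.50 cm
f = 26.7 cm, so δf/f = 1.50/26.7 = 0.0563.

5.63%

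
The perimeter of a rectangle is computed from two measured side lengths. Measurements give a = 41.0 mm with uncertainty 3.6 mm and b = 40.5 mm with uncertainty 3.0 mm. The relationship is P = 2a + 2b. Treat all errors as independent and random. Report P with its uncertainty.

Each term contributes (cᵢ δxᵢ)² to (δP)²:
  (2·δa)² = 51.8;  (2·δb)² = 36.0
δP = √(87.8) = 9.37 mm
P = 163 mm.

163 ± 9.37 mm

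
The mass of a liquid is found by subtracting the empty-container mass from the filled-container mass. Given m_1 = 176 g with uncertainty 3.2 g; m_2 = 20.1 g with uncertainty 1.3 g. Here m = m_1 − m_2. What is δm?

Absolute uncertainties add in quadrature for a linear combination:
  (δm_1)² = 10.2;  (δm_2)² = 1.69
δm = √(11.9) = 3.45 g

3.45 g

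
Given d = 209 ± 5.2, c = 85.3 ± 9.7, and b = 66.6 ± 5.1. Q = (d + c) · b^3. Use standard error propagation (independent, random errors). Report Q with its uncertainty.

Let u = d + c = 294. δu = √(δd² + δc²) = √(27.0 + 94.1) = 11.0, so δu/u = 0.0374.
Q is then a monomial in u, b:
δQ/Q = √((δu/u)² + (3·δb/b)²) = √(0.00140 + 0.0528) = 0.233
Q = 8.69e+07, so δQ = 0.233 × 8.69e+07 = 2.02e+07.

(8.69 ± 2.02) × 10^7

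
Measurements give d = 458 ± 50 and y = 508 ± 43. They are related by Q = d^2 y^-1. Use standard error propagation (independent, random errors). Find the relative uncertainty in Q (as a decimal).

0.234

Each factor contributes (exponent × relative error)² to (δQ/Q)²:
  (2·δd/d)² = (2×0.109)² = 0.0477;  (-1·δy/y)² = (-1×0.0846)² = 0.00716
δQ/Q = √(0.0548) = 0.234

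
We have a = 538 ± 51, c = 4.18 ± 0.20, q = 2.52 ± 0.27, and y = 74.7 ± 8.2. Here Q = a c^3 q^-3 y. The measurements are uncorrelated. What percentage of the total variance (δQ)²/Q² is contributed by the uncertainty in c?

(δQ/Q)² = (1·δa/a)² + (3·δc/c)² + (-3·δq/q)² + (1·δy/y)²
  a term: (1×0.0948)² = 0.00899
  c term: (3×0.0478)² = 0.0206
  q term: (-3×0.107)² = 0.103
  y term: (1×0.110)² = 0.0120
Total = 0.145. Share from c = 0.0206/0.145 = 0.142.

14.2%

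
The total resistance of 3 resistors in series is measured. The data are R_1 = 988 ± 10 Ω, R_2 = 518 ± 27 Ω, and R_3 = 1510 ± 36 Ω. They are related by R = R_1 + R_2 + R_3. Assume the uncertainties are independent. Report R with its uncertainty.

3020 ± 46.1 Ω

For a sum/difference, combine absolute errors in quadrature:
  (δR_1)² = 100;  (δR_2)² = 729;  (δR_3)² = 1300
δR = √(2120) = 46.1 Ω
R = 3020 Ω.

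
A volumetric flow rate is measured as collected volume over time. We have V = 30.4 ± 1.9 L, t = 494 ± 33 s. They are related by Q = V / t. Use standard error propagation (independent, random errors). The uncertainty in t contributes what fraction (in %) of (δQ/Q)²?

53.3%

(δQ/Q)² = (1·δV/V)² + (-1·δt/t)²
  V term: (1×0.0625)² = 0.00391
  t term: (-1×0.0668)² = 0.00446
Total = 0.00837. Share from t = 0.00446/0.00837 = 0.533.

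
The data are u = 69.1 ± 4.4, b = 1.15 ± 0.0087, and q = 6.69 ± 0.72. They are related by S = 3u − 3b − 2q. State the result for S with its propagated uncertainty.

Each term contributes (cᵢ δxᵢ)² to (δS)²:
  (3·δu)² = 174;  (3·δb)² = 0.000681;  (2·δq)² = 2.07
δS = √(176) = 13.3
S = 190.

190 ± 13.3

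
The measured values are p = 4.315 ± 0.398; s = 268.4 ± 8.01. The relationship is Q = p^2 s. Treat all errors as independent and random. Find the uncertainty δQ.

Each factor contributes (exponent × relative error)² to (δQ/Q)²:
  (2·δp/p)² = (2×0.0922)² = 0.0340;  (1·δs/s)² = (1×0.0298)² = 0.000891
δQ/Q = √(0.0349) = 0.187
Q = 4997, so δQ = 0.187 × 4997 = 934.

934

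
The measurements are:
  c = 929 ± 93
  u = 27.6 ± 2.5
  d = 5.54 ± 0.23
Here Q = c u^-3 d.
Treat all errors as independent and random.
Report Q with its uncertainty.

0.245 ± 0.0716

Products/powers → add relative errors in quadrature, weighted by exponent:
  (1·δc/c)² = (1×0.100)² = 0.0100;  (-3·δu/u)² = (-3×0.0906)² = 0.0738;  (1·δd/d)² = (1×0.0415)² = 0.00172
δQ/Q = √(0.0856) = 0.293
Q = 0.245, so δQ = 0.293 × 0.245 = 0.0716.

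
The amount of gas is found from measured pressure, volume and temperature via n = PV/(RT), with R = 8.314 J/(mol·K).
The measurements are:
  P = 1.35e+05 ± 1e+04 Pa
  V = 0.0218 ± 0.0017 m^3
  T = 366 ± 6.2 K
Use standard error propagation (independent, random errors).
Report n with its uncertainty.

0.967 ± 0.105 mol

Since n is a product/quotient, work with relative uncertainties:
  (1·δP/P)² = (1×0.0741)² = 0.00549;  (1·δV/V)² = (1×0.0780)² = 0.00608;  (-1·δT/T)² = (-1×0.0169)² = 0.000287
δn/n = √(0.0119) = 0.109
n = 0.967 mol, so δn = 0.109 × 0.967 = 0.105 mol.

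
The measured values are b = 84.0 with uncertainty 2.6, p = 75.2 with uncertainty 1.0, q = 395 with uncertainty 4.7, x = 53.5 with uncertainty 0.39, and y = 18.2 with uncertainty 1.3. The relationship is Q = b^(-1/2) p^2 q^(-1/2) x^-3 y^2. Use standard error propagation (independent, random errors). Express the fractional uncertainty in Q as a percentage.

For a monomial Q ∝ b^(-1/2), p^2, q^(-1/2), x^-3, y^2, fractional errors add in quadrature:
  (−½·δb/b)² = (-0.5×0.0310)² = 0.000240;  (2·δp/p)² = (2×0.0133)² = 0.000707;  (−½·δq/q)² = (-0.5×0.0119)² = 3.54e-05;  (-3·δx/x)² = (-3×0.00729)² = 0.000478;  (2·δy/y)² = (2×0.0714)² = 0.0204
δQ/Q = √(0.0219) = 0.148

14.8%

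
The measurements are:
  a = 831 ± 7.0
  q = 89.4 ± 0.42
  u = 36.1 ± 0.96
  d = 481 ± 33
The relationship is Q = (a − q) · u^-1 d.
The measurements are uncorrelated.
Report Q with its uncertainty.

Let w = a − q = 742. δw = √(δa² + δq²) = √(49.0 + 0.176) = 7.01, so δw/w = 0.00946.
Q is then a monomial in w, u, d:
δQ/Q = √((δw/w)² + (-1·δu/u)² + (1·δd/d)²) = √(8.94e-05 + 0.000707 + 0.00471) = 0.0742
Q = 9880, so δQ = 0.0742 × 9880 = 733.

9880 ± 733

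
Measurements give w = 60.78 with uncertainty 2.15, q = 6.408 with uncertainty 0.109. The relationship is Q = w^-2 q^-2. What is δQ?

For a monomial Q ∝ w^-2, q^-2, fractional errors add in quadrature:
  (-2·δw/w)² = (-2×0.0354)² = 0.00501;  (-2·δq/q)² = (-2×0.0170)² = 0.00116
δQ/Q = √(0.00616) = 0.0785
Q = 6.592e-06, so δQ = 0.0785 × 6.592e-06 = 5.18e-07.

5.18e-07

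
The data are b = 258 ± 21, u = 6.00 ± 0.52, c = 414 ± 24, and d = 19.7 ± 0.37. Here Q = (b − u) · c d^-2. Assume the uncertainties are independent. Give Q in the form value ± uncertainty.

269 ± 29.1

Let w = b − u = 252. δw = √(δb² + δu²) = √(441 + 0.270) = 21.0, so δw/w = 0.0834.
Q is then a monomial in w, c, d:
δQ/Q = √((δw/w)² + (1·δc/c)² + (-2·δd/d)²) = √(0.00695 + 0.00336 + 0.00141) = 0.108
Q = 269, so δQ = 0.108 × 269 = 29.1.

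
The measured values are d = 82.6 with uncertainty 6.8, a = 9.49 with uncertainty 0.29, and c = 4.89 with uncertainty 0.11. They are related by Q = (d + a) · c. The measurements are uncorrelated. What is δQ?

34.8

Let u = d + a = 92.1. δu = √(δd² + δa²) = √(46.2 + 0.0841) = 6.81, so δu/u = 0.0739.
Q is then a monomial in u, c:
δQ/Q = √((δu/u)² + (1·δc/c)²) = √(0.00546 + 0.000506) = 0.0773
Q = 450, so δQ = 0.0773 × 450 = 34.8.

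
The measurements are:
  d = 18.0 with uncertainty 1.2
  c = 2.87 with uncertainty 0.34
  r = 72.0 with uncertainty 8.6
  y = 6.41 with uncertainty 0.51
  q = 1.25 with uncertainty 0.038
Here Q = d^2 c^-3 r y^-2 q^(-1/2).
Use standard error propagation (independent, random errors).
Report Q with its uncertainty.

21.5 ± 9.21

Since Q is a product/quotient, work with relative uncertainties:
  (2·δd/d)² = (2×0.0667)² = 0.0178;  (-3·δc/c)² = (-3×0.118)² = 0.126;  (1·δr/r)² = (1×0.119)² = 0.0143;  (-2·δy/y)² = (-2×0.0796)² = 0.0253;  (−½·δq/q)² = (-0.5×0.0304)² = 0.000231
δQ/Q = √(0.184) = 0.429
Q = 21.5, so δQ = 0.429 × 21.5 = 9.21.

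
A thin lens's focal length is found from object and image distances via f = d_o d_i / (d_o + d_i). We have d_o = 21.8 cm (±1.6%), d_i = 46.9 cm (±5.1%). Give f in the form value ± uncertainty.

14.9 ± 0.291 cm

∂f/∂d_o = (d_i/(d_o+d_i))² = 0.466;  ∂f/∂d_i = (d_o/(d_o+d_i))² = 0.101
δf = √((∂f/∂d_o · δd_o)² + (∂f/∂d_i · δd_i)²) = √(0.0264 + 0.0580) = 0.291 cm
f = 14.9 cm.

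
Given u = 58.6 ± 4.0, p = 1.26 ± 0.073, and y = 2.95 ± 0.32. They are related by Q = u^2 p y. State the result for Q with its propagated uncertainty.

12800 ± 2350

Q is a product of powers, so relative uncertainties combine in quadrature:
  (2·δu/u)² = (2×0.0683)² = 0.0186;  (1·δp/p)² = (1×0.0579)² = 0.00336;  (1·δy/y)² = (1×0.108)² = 0.0118
δQ/Q = √(0.0338) = 0.184
Q = 12800, so δQ = 0.184 × 12800 = 2350.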